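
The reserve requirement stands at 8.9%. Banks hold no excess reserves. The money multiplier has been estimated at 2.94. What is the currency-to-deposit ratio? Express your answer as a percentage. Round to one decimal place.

38.1%

Using m = 2.94. From m = (1 + c)/(c + rr + e), rearranging gives 1 + c = m·(c + rr + e), so c·(1 − m) = m·(rr + e) − 1.
Hence c = [m·(rr + e) − 1]/(1 − m) = [2.94 × (0.089 + 0) − 1] / (1 − 2.94) ≈ 0.380588.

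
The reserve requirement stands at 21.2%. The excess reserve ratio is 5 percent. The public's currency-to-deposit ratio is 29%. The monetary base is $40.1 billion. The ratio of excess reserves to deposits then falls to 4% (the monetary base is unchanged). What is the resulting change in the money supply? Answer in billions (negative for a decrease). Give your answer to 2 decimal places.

$1.73 billion

Initially m₁ = (1 + 0.29) / (0.212 + 0.05 + 0.29) ≈ 2.33696, so M₁ = 2.33696 × 40.1 ≈ 93.7121 billion.
After the change m₂ = (1 + 0.29) / (0.212 + 0.04 + 0.29) ≈ 2.38007, so M₂ = 2.38007 × 40.1 ≈ 95.4408 billion.
ΔM = M₂ − M₁ = 95.4408 − 93.7121 = 1.7287 billion.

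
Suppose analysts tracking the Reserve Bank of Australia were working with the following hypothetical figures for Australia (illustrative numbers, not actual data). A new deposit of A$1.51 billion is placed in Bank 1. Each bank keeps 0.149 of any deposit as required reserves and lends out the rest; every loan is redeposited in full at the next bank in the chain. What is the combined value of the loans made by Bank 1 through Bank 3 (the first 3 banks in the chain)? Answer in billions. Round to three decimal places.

A$3.309 billion

Bank i lends (1 − rr)^i of the original deposit: Bank 1 lends 1.51·0.8510 ≈ 1.2850, Bank 2 lends 1.51·0.8510² ≈ 1.0935, and so on.
Summing a geometric series: total = 1.51·[0.8510·(1 − 0.8510^3) / (1 − 0.8510)] ≈ 3.3092 billion.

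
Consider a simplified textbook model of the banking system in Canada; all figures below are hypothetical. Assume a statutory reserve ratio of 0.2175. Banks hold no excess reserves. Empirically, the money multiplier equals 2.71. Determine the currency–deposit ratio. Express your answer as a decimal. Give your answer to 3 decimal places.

Using m = 2.71. From m = (1 + c)/(c + rr + e), rearranging gives 1 + c = m·(c + rr + e), so c·(1 − m) = m·(rr + e) − 1.
Hence c = [m·(rr + e) − 1]/(1 − m) = [2.71 × (0.2175 + 0) − 1] / (1 − 2.71) ≈ 0.240102.

0.240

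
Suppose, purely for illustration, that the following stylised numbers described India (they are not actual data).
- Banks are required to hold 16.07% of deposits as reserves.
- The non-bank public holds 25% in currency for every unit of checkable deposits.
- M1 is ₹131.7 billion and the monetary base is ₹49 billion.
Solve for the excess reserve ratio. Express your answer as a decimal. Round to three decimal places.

0.054

Using m = M/MB = 131.7/49 ≈ 2.687755. Since m = (1 + c)/(c + rr + e), the denominator satisfies c + rr + e = (1 + c)/m = (1 + 0.25) / 2.687755 ≈ 0.465072.
With c = 0.25 and rr = 0.1607, the excess reserve ratio is 0.465072 − 0.25 − 0.1607 = 0.054372.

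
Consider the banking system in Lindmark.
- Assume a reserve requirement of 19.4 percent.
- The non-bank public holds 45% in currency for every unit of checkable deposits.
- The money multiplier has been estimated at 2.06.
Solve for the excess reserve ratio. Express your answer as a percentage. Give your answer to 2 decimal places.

Using m = 2.06. Since m = (1 + c)/(c + rr + e), the denominator satisfies c + rr + e = (1 + c)/m = (1 + 0.45) / 2.06 ≈ 0.703883.
With c = 0.45 and rr = 0.194, the excess reserve ratio is 0.703883 − 0.45 − 0.194 = 0.059883.

5.99%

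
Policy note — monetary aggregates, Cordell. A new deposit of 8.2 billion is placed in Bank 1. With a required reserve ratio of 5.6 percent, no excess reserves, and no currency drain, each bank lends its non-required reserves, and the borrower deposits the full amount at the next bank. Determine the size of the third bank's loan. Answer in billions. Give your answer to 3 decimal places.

Each bank lends a fraction (1 − rr) = 0.9440 of the deposit it receives, so Bank 3 receives 8.2·0.9440^2 and lends 8.2·0.9440^3 ≈ 6.8981 billion.

6.898 billion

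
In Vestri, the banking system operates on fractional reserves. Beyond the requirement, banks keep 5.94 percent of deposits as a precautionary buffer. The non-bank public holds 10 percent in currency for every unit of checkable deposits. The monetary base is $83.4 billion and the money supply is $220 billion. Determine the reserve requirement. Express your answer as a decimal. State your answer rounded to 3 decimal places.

0.258

Using m = M/MB = 220/83.4 ≈ 2.637890. Since m = (1 + c)/(c + rr + e), the denominator satisfies c + rr + e = (1 + c)/m = (1 + 0.1) / 2.637890 ≈ 0.417000.
With c = 0.1 and e = 0.0594, the reserve requirement is 0.417000 − 0.1 − 0.0594 = 0.2576.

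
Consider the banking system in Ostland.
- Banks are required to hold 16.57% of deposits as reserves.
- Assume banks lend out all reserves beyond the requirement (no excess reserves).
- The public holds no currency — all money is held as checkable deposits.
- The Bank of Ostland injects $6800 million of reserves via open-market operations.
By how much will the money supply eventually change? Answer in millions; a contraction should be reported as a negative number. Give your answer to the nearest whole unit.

$41038 million

The simple money multiplier is m = 1/rr = 1/0.1657 ≈ 6.03500.
An open-market purchase increases the monetary base by 6800 million, so ΔM = m × ΔMB = 6.03500 × 6800 = 41038 million.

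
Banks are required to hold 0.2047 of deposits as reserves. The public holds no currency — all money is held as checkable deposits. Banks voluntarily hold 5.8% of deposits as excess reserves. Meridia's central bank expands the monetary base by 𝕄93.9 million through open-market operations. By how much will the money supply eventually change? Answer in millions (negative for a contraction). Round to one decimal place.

𝕄357.4 million

The money multiplier is m = 1 / (rr + e) = 1 / (0.2047 + 0.058) ≈ 3.8066.
The purchase adds 93.9 million of base, so ΔM = m × ΔMB = 3.8066 × (+93.9) ≈ 357.4397 million.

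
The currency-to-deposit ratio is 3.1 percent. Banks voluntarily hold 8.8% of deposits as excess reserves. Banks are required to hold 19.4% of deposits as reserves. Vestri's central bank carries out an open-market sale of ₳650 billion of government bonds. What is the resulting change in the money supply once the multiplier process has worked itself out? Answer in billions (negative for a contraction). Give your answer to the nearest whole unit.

-2141 billion

The money multiplier is m = (1 + c) / (rr + e + c) = (1 + 0.031) / (0.194 + 0.088 + 0.031) ≈ 3.2939.
The sale removes 650 billion of base, so ΔM = m × ΔMB = 3.2939 × (−650) = -2141.035 billion.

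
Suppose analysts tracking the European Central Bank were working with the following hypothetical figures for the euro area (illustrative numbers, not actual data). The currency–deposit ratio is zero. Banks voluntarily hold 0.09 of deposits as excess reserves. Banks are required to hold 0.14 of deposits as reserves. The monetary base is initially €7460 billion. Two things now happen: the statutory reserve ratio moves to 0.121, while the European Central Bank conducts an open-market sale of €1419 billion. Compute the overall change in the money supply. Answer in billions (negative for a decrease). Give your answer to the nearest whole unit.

Before: m₁ = 1 / (0.14 + 0.09) ≈ 4.34783, MB₁ = 7460, so M₁ = 4.34783 × 7460 = 32434.8118 billion.
After: m₂ = 1 / (0.121 + 0.09) ≈ 4.73934, MB₂ = 7460 − 1419 = 6041, so M₂ = 4.73934 × 6041 ≈ 28630.3529 billion.
ΔM = M₂ − M₁ = 28630.3529 − 32434.8118 = -3804.4589 billion.

-3804 billion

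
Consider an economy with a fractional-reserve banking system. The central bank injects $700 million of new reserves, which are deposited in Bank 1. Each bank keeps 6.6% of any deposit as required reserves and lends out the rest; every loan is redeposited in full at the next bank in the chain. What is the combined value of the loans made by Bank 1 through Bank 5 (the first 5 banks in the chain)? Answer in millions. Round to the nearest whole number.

Bank i lends (1 − rr)^i of the original deposit: Bank 1 lends 700·0.9340 = 653.8000, Bank 2 lends 700·0.9340² = 610.6492, and so on.
Summing a geometric series: total = 700·[0.9340·(1 − 0.9340^5) / (1 − 0.9340)] ≈ 2865.0441 million.

$2865 million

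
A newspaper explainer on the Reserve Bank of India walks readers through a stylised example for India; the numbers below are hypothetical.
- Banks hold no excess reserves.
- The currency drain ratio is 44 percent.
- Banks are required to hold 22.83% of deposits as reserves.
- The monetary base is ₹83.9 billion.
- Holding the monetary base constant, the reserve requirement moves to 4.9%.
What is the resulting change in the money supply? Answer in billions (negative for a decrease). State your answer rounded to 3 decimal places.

₹66.286 billion

Initially m₁ = (1 + 0.44) / (0.2283 + 0.44) ≈ 2.154721, so M₁ = 2.154721 × 83.9 ≈ 180.7811 billion.
After the change m₂ = (1 + 0.44) / (0.049 + 0.44) ≈ 2.944785, so M₂ = 2.944785 × 83.9 ≈ 247.0675 billion.
ΔM = M₂ − M₁ = 247.0675 − 180.7811 = 66.2864 billion.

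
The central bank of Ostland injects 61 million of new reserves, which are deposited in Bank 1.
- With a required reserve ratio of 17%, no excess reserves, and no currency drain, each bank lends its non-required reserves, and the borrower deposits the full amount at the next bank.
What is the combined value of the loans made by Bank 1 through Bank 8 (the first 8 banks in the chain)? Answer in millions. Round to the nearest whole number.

231 million

Bank i lends (1 − rr)^i of the original deposit: Bank 1 lends 61·0.8300 = 50.6300, Bank 2 lends 61·0.8300² = 42.0229, and so on.
Summing a geometric series: total = 61·[0.8300·(1 − 0.8300^8) / (1 − 0.8300)] ≈ 230.7450 million.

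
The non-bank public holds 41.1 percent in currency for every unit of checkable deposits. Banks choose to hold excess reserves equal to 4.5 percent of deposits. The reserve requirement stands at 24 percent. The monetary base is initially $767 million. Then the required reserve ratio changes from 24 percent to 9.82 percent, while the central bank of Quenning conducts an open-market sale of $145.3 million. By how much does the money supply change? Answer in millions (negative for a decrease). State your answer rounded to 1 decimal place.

Before: m₁ = (1 + 0.411) / (0.24 + 0.045 + 0.411) ≈ 2.02730, MB₁ = 767, so M₁ = 2.02730 × 767 = 1554.9391 million.
After: m₂ = (1 + 0.411) / (0.0982 + 0.045 + 0.411) ≈ 2.54601, MB₂ = 767 − 145.3 = 621.7, so M₂ = 2.54601 × 621.7 ≈ 1582.8544 million.
ΔM = M₂ − M₁ = 1582.8544 − 1554.9391 = 27.9153 million.

$27.9 million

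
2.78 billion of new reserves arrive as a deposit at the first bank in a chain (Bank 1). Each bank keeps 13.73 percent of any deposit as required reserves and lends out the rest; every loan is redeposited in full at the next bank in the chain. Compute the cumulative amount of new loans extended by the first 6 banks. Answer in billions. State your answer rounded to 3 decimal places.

10.267 billion

Bank i lends (1 − rr)^i of the original deposit: Bank 1 lends 2.78·0.8627 ≈ 2.3983, Bank 2 lends 2.78·0.8627² ≈ 2.0690, and so on.
Summing a geometric series: total = 2.78·[0.8627·(1 − 0.8627^6) / (1 − 0.8627)] ≈ 10.2666 billion.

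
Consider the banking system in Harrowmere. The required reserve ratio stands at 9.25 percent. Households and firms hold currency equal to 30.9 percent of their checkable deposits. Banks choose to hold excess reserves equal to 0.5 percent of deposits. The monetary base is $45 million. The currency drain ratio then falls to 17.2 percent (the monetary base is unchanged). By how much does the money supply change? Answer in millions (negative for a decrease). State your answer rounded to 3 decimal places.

Initially m₁ = (1 + 0.309) / (0.0925 + 0.005 + 0.309) ≈ 3.220172, so M₁ = 3.220172 × 45 ≈ 144.9077 million.
After the change m₂ = (1 + 0.172) / (0.0925 + 0.005 + 0.172) ≈ 4.348794, so M₂ = 4.348794 × 45 ≈ 195.6957 million.
ΔM = M₂ − M₁ = 195.6957 − 144.9077 = 50.788 million.

$50.788 million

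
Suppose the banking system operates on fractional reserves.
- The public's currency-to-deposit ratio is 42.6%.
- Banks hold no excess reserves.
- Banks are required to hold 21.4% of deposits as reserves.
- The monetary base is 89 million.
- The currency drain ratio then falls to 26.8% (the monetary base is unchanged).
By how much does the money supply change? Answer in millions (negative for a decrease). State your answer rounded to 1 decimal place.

35.8 million

Initially m₁ = (1 + 0.426) / (0.214 + 0.426) ≈ 2.2281, so M₁ = 2.2281 × 89 = 198.3009 million.
After the change m₂ = (1 + 0.268) / (0.214 + 0.268) ≈ 2.6307, so M₂ = 2.6307 × 89 = 234.1323 million.
ΔM = M₂ − M₁ = 234.1323 − 198.3009 = 35.8314 million.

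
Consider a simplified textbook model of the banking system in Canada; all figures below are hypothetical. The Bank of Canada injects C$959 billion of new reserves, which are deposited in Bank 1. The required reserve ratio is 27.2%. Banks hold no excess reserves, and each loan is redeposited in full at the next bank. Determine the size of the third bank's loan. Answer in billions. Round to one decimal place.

Each bank lends a fraction (1 − rr) = 0.7280 of the deposit it receives, so Bank 3 receives 959·0.7280^2 and lends 959·0.7280^3 ≈ 370.0094 billion.

C$370.0 billion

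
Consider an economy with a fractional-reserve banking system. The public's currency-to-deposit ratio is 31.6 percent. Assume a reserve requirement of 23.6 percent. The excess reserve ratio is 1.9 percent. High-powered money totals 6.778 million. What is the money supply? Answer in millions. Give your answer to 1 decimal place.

15.6 million

The money multiplier is m = (1 + c) / (rr + e + c) = (1 + 0.316) / (0.236 + 0.019 + 0.316) ≈ 2.3047.
So M = m × MB = 2.3047 × 6.778 ≈ 15.6213 million.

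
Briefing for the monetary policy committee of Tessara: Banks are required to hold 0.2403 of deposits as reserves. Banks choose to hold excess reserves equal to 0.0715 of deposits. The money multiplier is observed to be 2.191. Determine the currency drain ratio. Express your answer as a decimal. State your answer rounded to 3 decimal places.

0.266

Using m = 2.191. From m = (1 + c)/(c + rr + e), rearranging gives 1 + c = m·(c + rr + e), so c·(1 − m) = m·(rr + e) − 1.
Hence c = [m·(rr + e) − 1]/(1 − m) = [2.191 × (0.2403 + 0.0715) − 1] / (1 − 2.191) ≈ 0.266034.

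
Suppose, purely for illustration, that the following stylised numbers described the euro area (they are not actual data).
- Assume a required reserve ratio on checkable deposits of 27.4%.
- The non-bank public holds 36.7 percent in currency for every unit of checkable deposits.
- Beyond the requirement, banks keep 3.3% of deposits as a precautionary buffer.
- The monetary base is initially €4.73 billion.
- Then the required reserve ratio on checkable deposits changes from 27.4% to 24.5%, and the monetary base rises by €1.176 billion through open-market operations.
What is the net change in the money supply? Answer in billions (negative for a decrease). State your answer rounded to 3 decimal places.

Before: m₁ = (1 + 0.367) / (0.274 + 0.033 + 0.367) ≈ 2.02819, MB₁ = 4.73, so M₁ = 2.02819 × 4.73 ≈ 9.5933 billion.
After: m₂ = (1 + 0.367) / (0.245 + 0.033 + 0.367) ≈ 2.11938, MB₂ = 4.73 + 1.176 = 5.906, so M₂ = 2.11938 × 5.906 ≈ 12.5171 billion.
ΔM = M₂ − M₁ = 12.5171 − 9.5933 = 2.9238 billion.

€2.924 billion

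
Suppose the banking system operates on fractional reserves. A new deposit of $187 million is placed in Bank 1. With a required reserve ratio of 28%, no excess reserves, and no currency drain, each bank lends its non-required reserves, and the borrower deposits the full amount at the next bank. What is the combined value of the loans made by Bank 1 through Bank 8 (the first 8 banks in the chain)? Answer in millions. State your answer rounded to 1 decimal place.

Bank i lends (1 − rr)^i of the original deposit: Bank 1 lends 187·0.7200 = 134.6400, Bank 2 lends 187·0.7200² = 96.9408, and so on.
Summing a geometric series: total = 187·[0.7200·(1 − 0.7200^8) / (1 − 0.7200)] ≈ 446.1294 million.

$446.1 million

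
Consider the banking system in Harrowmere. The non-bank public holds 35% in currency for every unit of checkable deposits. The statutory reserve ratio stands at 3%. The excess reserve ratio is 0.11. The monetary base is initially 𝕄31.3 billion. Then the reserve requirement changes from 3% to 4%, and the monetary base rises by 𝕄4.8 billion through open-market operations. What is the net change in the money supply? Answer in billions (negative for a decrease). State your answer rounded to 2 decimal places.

𝕄11.24 billion

Before: m₁ = (1 + 0.35) / (0.03 + 0.11 + 0.35) ≈ 2.75510, MB₁ = 31.3, so M₁ = 2.75510 × 31.3 ≈ 86.2346 billion.
After: m₂ = (1 + 0.35) / (0.04 + 0.11 + 0.35) = 2.7, MB₂ = 31.3 + 4.8 = 36.1, so M₂ = 2.7 × 36.1 = 97.47 billion.
ΔM = M₂ − M₁ = 97.47 − 86.2346 = 11.2354 billion.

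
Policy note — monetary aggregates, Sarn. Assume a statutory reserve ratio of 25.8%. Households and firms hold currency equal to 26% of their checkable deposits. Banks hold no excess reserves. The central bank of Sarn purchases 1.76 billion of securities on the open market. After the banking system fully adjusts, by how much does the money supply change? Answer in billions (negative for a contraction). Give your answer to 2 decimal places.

The money multiplier is m = (1 + c) / (rr + c) = (1 + 0.26) / (0.258 + 0.26) ≈ 2.4324.
The purchase adds 1.76 billion of base, so ΔM = m × ΔMB = 2.4324 × (+1.76) ≈ 4.281 billion.

4.28 billion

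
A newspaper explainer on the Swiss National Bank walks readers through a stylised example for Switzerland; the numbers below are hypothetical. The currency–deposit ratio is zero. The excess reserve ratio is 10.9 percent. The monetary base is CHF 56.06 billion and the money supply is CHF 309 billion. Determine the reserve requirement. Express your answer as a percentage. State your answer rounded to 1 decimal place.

Using m = M/MB = 309/56.06 ≈ 5.511951. Since m = (1 + c)/(c + rr + e), the denominator satisfies c + rr + e = (1 + c)/m = (1 + 0) / 5.511951 ≈ 0.181424.
With c = 0 and e = 0.109, the reserve requirement is 0.181424 − 0 − 0.109 = 0.072424.

7.2%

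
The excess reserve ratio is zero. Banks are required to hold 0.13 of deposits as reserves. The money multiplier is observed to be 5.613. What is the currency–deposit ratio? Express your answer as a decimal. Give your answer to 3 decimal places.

0.059

Using m = 5.613. From m = (1 + c)/(c + rr + e), rearranging gives 1 + c = m·(c + rr + e), so c·(1 − m) = m·(rr + e) − 1.
Hence c = [m·(rr + e) − 1]/(1 − m) = [5.613 × (0.13 + 0) − 1] / (1 − 5.613) ≈ 0.058597.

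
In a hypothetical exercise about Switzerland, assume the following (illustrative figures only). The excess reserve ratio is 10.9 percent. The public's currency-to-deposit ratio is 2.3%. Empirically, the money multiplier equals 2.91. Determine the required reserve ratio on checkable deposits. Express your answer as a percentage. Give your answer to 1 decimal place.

Using m = 2.91. Since m = (1 + c)/(c + rr + e), the denominator satisfies c + rr + e = (1 + c)/m = (1 + 0.023) / 2.91 ≈ 0.351546.
With c = 0.023 and e = 0.109, the required reserve ratio on checkable deposits is 0.351546 − 0.023 − 0.109 = 0.219546.

22.0%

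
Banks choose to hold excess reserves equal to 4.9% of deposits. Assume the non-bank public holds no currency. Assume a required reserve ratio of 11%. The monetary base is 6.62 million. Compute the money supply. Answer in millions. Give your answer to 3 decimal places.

The money multiplier is m = 1 / (rr + e) = 1 / (0.11 + 0.049) ≈ 6.28931.
So M = m × MB = 6.28931 × 6.62 ≈ 41.6352 million.

41.635 million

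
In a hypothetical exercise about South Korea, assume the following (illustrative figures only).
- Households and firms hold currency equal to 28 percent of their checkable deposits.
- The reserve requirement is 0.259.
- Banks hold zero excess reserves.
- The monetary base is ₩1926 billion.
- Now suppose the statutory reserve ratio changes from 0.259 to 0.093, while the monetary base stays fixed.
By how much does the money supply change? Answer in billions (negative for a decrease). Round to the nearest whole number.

Initially m₁ = (1 + 0.28) / (0.259 + 0.28) ≈ 2.37477, so M₁ = 2.37477 × 1926 ≈ 4573.807 billion.
After the change m₂ = (1 + 0.28) / (0.093 + 0.28) ≈ 3.43164, so M₂ = 3.43164 × 1926 ≈ 6609.3386 billion.
ΔM = M₂ − M₁ = 6609.3386 − 4573.807 = 2035.5316 billion.

₩2036 billion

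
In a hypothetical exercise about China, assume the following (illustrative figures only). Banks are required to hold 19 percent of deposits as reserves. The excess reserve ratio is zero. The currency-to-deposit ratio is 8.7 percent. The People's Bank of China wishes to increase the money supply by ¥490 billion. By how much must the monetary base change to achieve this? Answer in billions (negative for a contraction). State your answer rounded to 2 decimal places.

¥124.87 billion

The money multiplier is m = (1 + c) / (rr + c) = (1 + 0.087) / (0.19 + 0.087) ≈ 3.924188.
ΔMB = ΔM / m = (+490) / 3.924188 ≈ 124.8666 billion.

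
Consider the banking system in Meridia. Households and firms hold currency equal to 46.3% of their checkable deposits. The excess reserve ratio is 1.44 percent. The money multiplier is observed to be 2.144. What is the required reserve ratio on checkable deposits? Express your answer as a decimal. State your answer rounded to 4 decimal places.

0.2050

Using m = 2.144. Since m = (1 + c)/(c + rr + e), the denominator satisfies c + rr + e = (1 + c)/m = (1 + 0.463) / 2.144 ≈ 0.682369.
With c = 0.463 and e = 0.0144, the required reserve ratio on checkable deposits is 0.682369 − 0.463 − 0.0144 = 0.204969.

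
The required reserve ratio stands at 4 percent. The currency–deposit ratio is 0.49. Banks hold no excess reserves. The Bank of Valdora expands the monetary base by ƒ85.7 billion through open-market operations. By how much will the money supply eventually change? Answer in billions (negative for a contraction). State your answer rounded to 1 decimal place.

ƒ240.9 billion

The money multiplier is m = (1 + c) / (rr + c) = (1 + 0.49) / (0.04 + 0.49) ≈ 2.8113.
The purchase adds 85.7 billion of base, so ΔM = m × ΔMB = 2.8113 × (+85.7) ≈ 240.9284 billion.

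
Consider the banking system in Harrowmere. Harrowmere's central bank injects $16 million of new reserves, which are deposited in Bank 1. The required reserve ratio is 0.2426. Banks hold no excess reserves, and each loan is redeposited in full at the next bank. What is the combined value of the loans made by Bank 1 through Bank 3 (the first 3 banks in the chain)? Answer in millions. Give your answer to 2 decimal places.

$28.25 million

Bank i lends (1 − rr)^i of the original deposit: Bank 1 lends 16·0.7574 = 12.1184, Bank 2 lends 16·0.7574² ≈ 9.1785, and so on.
Summing a geometric series: total = 16·[0.7574·(1 − 0.7574^3) / (1 − 0.7574)] ≈ 28.2487 million.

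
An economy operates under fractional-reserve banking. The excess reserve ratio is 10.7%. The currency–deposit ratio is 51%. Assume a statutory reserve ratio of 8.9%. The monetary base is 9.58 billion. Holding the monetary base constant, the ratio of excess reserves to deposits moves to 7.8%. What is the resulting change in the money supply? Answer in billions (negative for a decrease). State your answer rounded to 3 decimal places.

Initially m₁ = (1 + 0.51) / (0.089 + 0.107 + 0.51) ≈ 2.13881, so M₁ = 2.13881 × 9.58 ≈ 20.4898 billion.
After the change m₂ = (1 + 0.51) / (0.089 + 0.078 + 0.51) ≈ 2.23043, so M₂ = 2.23043 × 9.58 ≈ 21.3675 billion.
ΔM = M₂ − M₁ = 21.3675 − 20.4898 = 0.8777 billion.

0.878 billion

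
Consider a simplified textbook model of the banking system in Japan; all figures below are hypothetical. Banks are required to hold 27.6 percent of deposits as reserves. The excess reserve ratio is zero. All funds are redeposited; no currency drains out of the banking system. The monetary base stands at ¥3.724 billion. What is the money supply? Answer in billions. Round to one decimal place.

With no currency drain or excess reserves, the money multiplier is m = 1/rr = 1/0.276 ≈ 3.6232.
Money supply M = m × MB = 3.6232 × 3.724 ≈ 13.4928 billion.

¥13.5 billion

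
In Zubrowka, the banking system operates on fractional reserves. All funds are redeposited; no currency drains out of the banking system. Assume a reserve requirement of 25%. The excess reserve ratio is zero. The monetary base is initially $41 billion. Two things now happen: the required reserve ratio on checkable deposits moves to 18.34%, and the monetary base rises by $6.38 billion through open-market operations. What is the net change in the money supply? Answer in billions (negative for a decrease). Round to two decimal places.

$94.34 billion

Before: m₁ = 1 / (0.25) = 4, MB₁ = 41, so M₁ = 4 × 41 = 164 billion.
After: m₂ = 1 / (0.1834) ≈ 5.45256, MB₂ = 41 + 6.38 = 47.38, so M₂ = 5.45256 × 47.38 ≈ 258.3423 billion.
ΔM = M₂ − M₁ = 258.3423 − 164 = 94.3423 billion.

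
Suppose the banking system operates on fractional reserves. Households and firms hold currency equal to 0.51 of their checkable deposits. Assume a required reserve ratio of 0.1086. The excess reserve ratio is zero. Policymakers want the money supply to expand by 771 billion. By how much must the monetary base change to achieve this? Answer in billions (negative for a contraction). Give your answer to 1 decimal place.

The money multiplier is m = (1 + c) / (rr + c) = (1 + 0.51) / (0.1086 + 0.51) ≈ 2.44100.
ΔMB = ΔM / m = (+771) / 2.44100 ≈ 315.8542 billion.

315.9 billion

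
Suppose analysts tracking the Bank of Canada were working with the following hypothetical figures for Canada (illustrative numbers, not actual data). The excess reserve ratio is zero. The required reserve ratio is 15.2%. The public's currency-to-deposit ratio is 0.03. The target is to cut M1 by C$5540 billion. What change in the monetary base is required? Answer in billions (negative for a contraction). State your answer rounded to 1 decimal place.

The money multiplier is m = (1 + c) / (rr + c) = (1 + 0.03) / (0.152 + 0.03) ≈ 5.659341.
ΔMB = ΔM / m = (−5540) / 5.659341 ≈ -978.9126 billion.

-978.9 billion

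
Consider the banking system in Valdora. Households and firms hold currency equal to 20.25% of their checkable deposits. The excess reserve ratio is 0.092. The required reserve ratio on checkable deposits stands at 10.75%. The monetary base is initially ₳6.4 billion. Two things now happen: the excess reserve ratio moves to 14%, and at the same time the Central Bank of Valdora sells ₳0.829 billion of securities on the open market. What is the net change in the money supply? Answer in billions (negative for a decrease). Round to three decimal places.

-4.257 billion

Before: m₁ = (1 + 0.2025) / (0.1075 + 0.092 + 0.2025) ≈ 2.99129, MB₁ = 6.4, so M₁ = 2.99129 × 6.4 ≈ 19.1443 billion.
After: m₂ = (1 + 0.2025) / (0.1075 + 0.14 + 0.2025) ≈ 2.67222, MB₂ = 6.4 − 0.829 = 5.571, so M₂ = 2.67222 × 5.571 ≈ 14.8869 billion.
ΔM = M₂ − M₁ = 14.8869 − 19.1443 = -4.2574 billion.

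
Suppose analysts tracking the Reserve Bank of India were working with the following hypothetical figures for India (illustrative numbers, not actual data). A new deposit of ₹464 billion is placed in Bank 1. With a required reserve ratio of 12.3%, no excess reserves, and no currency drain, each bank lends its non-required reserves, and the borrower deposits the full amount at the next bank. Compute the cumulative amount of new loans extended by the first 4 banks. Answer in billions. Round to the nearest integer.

Bank i lends (1 − rr)^i of the original deposit: Bank 1 lends 464·0.8770 = 406.9280, Bank 2 lends 464·0.8770² ≈ 356.8759, and so on.
Summing a geometric series: total = 464·[0.8770·(1 − 0.8770^4) / (1 − 0.8770)] ≈ 1351.2676 billion.

₹1351 billion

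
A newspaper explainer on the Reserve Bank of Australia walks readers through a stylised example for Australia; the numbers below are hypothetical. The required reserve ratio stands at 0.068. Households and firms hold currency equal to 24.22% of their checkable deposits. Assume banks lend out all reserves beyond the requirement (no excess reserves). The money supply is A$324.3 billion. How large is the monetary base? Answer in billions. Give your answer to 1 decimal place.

The money multiplier is m = (1 + c) / (rr + c) = (1 + 0.2422) / (0.068 + 0.2422) ≈ 4.00451.
MB = M / m = 324.3 / 4.00451 ≈ 80.9837 billion.

A$81.0 billion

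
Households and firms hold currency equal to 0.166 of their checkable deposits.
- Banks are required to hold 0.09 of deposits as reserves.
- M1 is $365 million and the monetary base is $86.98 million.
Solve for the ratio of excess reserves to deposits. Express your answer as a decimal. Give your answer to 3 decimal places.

Using m = M/MB = 365/86.98 ≈ 4.196367. Since m = (1 + c)/(c + rr + e), the denominator satisfies c + rr + e = (1 + c)/m = (1 + 0.166) / 4.196367 ≈ 0.277859.
With c = 0.166 and rr = 0.09, the ratio of excess reserves to deposits is 0.277859 − 0.166 − 0.09 = 0.021859.

0.022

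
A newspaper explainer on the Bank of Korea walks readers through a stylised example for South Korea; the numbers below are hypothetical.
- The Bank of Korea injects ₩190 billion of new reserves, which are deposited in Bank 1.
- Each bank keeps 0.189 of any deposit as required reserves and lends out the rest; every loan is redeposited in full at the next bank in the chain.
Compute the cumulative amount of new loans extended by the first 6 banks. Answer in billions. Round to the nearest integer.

₩583 billion

Bank i lends (1 − rr)^i of the original deposit: Bank 1 lends 190·0.8110 = 154.0900, Bank 2 lends 190·0.8110² ≈ 124.9670, and so on.
Summing a geometric series: total = 190·[0.8110·(1 − 0.8110^6) / (1 − 0.8110)] ≈ 583.3178 billion.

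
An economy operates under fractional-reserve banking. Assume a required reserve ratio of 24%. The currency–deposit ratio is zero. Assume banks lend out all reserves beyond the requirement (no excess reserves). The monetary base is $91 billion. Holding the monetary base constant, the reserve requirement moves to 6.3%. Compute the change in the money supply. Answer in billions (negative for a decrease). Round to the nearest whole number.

$1065 billion

Initially m₁ = 1 / (0.24) ≈ 4.1667, so M₁ = 4.1667 × 91 = 379.1697 billion.
After the change m₂ = 1 / (0.063) ≈ 15.8730, so M₂ = 15.8730 × 91 = 1444.443 billion.
ΔM = M₂ − M₁ = 1444.443 − 379.1697 = 1065.2733 billion.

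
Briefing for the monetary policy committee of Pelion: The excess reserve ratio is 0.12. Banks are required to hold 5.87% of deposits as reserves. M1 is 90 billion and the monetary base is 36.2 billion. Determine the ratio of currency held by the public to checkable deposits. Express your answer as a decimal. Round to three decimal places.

Using m = M/MB = 90/36.2 ≈ 2.486188. From m = (1 + c)/(c + rr + e), rearranging gives 1 + c = m·(c + rr + e), so c·(1 − m) = m·(rr + e) − 1.
Hence c = [m·(rr + e) − 1]/(1 − m) = [2.486188 × (0.0587 + 0.12) − 1] / (1 − 2.486188) ≈ 0.373922.

0.374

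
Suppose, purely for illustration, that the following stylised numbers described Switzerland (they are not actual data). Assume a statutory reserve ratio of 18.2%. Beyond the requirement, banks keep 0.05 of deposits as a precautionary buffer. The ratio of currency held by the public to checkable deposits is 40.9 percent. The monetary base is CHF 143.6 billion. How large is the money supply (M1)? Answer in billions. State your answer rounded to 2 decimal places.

CHF 315.65 billion

The money multiplier is m = (1 + c) / (rr + e + c) = (1 + 0.409) / (0.182 + 0.05 + 0.409) ≈ 2.198128.
So M = m × MB = 2.198128 × 143.6 ≈ 315.6512 billion.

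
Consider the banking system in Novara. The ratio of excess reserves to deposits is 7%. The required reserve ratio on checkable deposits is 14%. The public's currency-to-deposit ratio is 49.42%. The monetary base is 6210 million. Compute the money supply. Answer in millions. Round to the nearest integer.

13177 million

The money multiplier is m = (1 + c) / (rr + e + c) = (1 + 0.4942) / (0.14 + 0.07 + 0.4942) ≈ 2.12184.
So M = m × MB = 2.12184 × 6210 = 13176.6264 million.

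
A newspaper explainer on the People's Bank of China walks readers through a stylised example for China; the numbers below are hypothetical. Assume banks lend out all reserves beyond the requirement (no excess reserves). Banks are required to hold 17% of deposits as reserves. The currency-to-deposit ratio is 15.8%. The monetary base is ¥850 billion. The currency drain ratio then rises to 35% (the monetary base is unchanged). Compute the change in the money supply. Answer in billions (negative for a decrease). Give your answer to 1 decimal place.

-794.2 billion

Initially m₁ = (1 + 0.158) / (0.17 + 0.158) ≈ 3.53049, so M₁ = 3.53049 × 850 = 3000.9165 billion.
After the change m₂ = (1 + 0.35) / (0.17 + 0.35) ≈ 2.59615, so M₂ = 2.59615 × 850 = 2206.7275 billion.
ΔM = M₂ − M₁ = 2206.7275 − 3000.9165 = -794.189 billion.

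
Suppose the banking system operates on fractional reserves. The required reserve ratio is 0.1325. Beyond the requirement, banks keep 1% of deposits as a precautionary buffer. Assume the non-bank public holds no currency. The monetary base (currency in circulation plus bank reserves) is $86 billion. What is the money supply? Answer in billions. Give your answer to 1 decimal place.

The money multiplier is m = 1 / (rr + e) = 1 / (0.1325 + 0.01) ≈ 7.0175.
So M = m × MB = 7.0175 × 86 = 603.505 billion.

$603.5 billion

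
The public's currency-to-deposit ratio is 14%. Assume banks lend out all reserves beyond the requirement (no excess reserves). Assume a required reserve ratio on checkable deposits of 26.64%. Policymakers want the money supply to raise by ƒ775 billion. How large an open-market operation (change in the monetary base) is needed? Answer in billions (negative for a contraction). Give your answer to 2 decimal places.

ƒ276.28 billion

The money multiplier is m = (1 + c) / (rr + c) = (1 + 0.14) / (0.2664 + 0.14) ≈ 2.805118.
ΔMB = ΔM / m = (+775) / 2.805118 ≈ 276.2807 billion.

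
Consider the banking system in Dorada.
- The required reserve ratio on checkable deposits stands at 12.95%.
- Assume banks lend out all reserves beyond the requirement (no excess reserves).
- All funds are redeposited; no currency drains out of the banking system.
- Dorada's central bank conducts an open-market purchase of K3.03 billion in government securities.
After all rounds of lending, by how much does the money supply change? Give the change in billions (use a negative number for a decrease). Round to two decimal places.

The simple money multiplier is m = 1/rr = 1/0.1295 ≈ 7.7220.
An open-market purchase increases the monetary base by 3.03 billion, so ΔM = m × ΔMB = 7.7220 × 3.03 ≈ 23.3977 billion.

K23.40 billion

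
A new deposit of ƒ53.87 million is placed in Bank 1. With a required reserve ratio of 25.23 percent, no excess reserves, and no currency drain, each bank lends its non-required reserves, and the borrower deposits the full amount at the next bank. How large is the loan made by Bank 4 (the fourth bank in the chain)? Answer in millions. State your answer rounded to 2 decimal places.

ƒ16.84 million

Each bank lends a fraction (1 − rr) = 0.7477 of the deposit it receives, so Bank 4 receives 53.87·0.7477^3 and lends 53.87·0.7477^4 ≈ 16.8367 million.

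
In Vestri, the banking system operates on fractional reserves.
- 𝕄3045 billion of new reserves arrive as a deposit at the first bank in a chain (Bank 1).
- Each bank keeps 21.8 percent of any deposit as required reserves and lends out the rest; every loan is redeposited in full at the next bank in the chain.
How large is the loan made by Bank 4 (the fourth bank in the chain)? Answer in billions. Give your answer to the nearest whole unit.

Each bank lends a fraction (1 − rr) = 0.7820 of the deposit it receives, so Bank 4 receives 3045·0.7820^3 and lends 3045·0.7820^4 ≈ 1138.7131 billion.

𝕄1139 billion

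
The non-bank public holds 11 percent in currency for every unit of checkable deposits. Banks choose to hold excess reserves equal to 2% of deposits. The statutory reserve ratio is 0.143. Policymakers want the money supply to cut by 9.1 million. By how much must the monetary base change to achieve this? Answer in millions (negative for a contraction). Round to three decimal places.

The money multiplier is m = (1 + c) / (rr + e + c) = (1 + 0.11) / (0.143 + 0.02 + 0.11) ≈ 4.06593.
ΔMB = ΔM / m = (−9.1) / 4.06593 ≈ -2.2381 million.

-2.238 million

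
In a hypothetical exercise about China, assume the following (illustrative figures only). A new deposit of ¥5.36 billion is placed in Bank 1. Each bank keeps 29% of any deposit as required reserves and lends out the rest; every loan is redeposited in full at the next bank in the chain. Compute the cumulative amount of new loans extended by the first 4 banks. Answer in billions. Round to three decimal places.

¥9.788 billion

Bank i lends (1 − rr)^i of the original deposit: Bank 1 lends 5.36·0.7100 = 3.8056, Bank 2 lends 5.36·0.7100² ≈ 2.7020, and so on.
Summing a geometric series: total = 5.36·[0.7100·(1 − 0.7100^4) / (1 − 0.7100)] ≈ 9.7880 billion.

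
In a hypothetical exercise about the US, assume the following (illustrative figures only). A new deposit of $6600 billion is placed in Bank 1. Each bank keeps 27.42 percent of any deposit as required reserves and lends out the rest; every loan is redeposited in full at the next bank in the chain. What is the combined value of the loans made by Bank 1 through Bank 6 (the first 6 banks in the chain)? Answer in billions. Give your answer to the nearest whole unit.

Bank i lends (1 − rr)^i of the original deposit: Bank 1 lends 6600·0.7258 = 4790.2800, Bank 2 lends 6600·0.7258² ≈ 3476.7852, and so on.
Summing a geometric series: total = 6600·[0.7258·(1 − 0.7258^6) / (1 − 0.7258)] ≈ 14916.1728 billion.

$14916 billion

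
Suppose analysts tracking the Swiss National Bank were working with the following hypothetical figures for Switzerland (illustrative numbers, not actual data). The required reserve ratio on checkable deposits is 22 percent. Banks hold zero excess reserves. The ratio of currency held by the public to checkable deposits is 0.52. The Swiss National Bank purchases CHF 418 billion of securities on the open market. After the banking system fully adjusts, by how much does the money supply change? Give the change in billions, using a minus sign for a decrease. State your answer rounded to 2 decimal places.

The money multiplier is m = (1 + c) / (rr + c) = (1 + 0.52) / (0.22 + 0.52) ≈ 2.054054.
The purchase adds 418 billion of base, so ΔM = m × ΔMB = 2.054054 × (+418) ≈ 858.5946 billion.

CHF 858.59 billion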